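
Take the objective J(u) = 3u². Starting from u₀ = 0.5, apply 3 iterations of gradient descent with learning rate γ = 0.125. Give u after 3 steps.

0.0078125

J′(u) = 6u
Step 1: J′(0.5) = 3; u₁ = 0.5 − 0.125·3 = 0.125
Step 2: J′(0.125) = 0.75; u₂ = 0.125 − 0.125·0.75 = 0.03125
Step 3: J′(0.03125) = 0.1875; u₃ = 0.03125 − 0.125·0.1875 = 0.0078125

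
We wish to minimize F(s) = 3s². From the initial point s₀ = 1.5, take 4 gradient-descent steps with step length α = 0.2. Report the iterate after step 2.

F′(s) = 6s
Step 1: F′(1.5) = 9; s₁ = 1.5 − 0.2·9 = -0.3
Step 2: F′(-0.3) = -1.8; s₂ = -0.3 − 0.2·(-1.8) = 0.06

0.06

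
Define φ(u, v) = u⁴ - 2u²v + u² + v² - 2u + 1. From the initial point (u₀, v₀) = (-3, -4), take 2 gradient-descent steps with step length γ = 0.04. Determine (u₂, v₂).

(-5.54969856, -1.709312)

∇φ = (4u³ - 4uv + 2u - 2, -2u² + 2v)
Step 1: at (-3, -4), ∇φ = (-164, -26) → (-3, -4) − 0.04·(-164, -26) = (3.56, -2.96)
Step 2: at (3.56, -2.96), ∇φ = (227.742464, -31.2672) → (3.56, -2.96) − 0.04·(227.742464, -31.2672) = (-5.54969856, -1.709312)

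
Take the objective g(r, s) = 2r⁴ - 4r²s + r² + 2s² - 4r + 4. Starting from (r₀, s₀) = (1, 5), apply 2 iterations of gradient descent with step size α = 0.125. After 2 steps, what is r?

-124.515625

∇g = (8r³ - 8rs + 2r - 4, -4r² + 4s)
Step 1: at (1, 5), ∇g = (-34, 16) → (1, 5) − 0.125·(-34, 16) = (5.25, 3)
Step 2: at (5.25, 3), ∇g = (1038.125, -98.25) → (5.25, 3) − 0.125·(1038.125, -98.25) = (-124.515625, 15.28125)
r = -124.515625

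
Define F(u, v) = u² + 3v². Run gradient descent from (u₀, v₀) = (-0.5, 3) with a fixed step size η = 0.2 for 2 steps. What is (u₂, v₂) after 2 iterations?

∇F = (2u, 6v)
(u₁, v₁) = (-0.5, 3) − 0.2·(-1, 18) = (-0.3, -0.6)
(u₂, v₂) = (-0.3, -0.6) − 0.2·(-0.6, -3.6) = (-0.18, 0.12)

(-0.18, 0.12)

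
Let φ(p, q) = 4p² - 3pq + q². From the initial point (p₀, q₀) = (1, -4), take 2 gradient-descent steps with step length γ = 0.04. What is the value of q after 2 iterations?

∇φ = (8p - 3q, -3p + 2q)
Step 1: at (1, -4), ∇φ = (20, -11) → (1, -4) − 0.04·(20, -11) = (0.2, -3.56)
Step 2: at (0.2, -3.56), ∇φ = (12.28, -7.72) → (0.2, -3.56) − 0.04·(12.28, -7.72) = (-0.2912, -3.2512)
q = -3.2512

-3.2512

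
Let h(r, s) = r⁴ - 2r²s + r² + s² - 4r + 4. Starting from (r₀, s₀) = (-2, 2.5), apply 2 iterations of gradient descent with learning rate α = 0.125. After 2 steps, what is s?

∇h = (4r³ - 4rs + 2r - 4, -2r² + 2s)
Step 1: at (-2, 2.5), ∇h = (-20, -3) → (-2, 2.5) − 0.125·(-20, -3) = (0.5, 2.875)
Step 2: at (0.5, 2.875), ∇h = (-8.25, 5.25) → (0.5, 2.875) − 0.125·(-8.25, 5.25) = (1.53125, 2.21875)
s = 2.21875

2.21875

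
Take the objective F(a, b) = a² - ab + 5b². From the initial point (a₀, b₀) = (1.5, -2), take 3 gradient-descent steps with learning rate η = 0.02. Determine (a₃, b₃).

(1.235536, -0.956148)

∇F = (2a - b, -a + 10b)
Step 1: at (1.5, -2), ∇F = (5, -21.5) → (1.5, -2) − 0.02·(5, -21.5) = (1.4, -1.57)
Step 2: at (1.4, -1.57), ∇F = (4.37, -17.1) → (1.4, -1.57) − 0.02·(4.37, -17.1) = (1.3126, -1.228)
Step 3: at (1.3126, -1.228), ∇F = (3.8532, -13.5926) → (1.3126, -1.228) − 0.02·(3.8532, -13.5926) = (1.235536, -0.956148)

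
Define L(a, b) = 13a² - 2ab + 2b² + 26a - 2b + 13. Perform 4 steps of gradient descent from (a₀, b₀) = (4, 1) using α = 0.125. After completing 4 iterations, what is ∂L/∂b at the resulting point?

-306.234375

∇L = (26a - 2b + 26, -2a + 4b - 2)
(a₁, b₁) = (4, 1) − 0.125·(128, -6) = (-12, 1.75)
(a₂, b₂) = (-12, 1.75) − 0.125·(-289.5, 29) = (24.1875, -1.875)
(a₃, b₃) = (24.1875, -1.875) − 0.125·(658.625, -57.875) = (-58.140625, 5.359375)
(a₄, b₄) = (-58.140625, 5.359375) − 0.125·(-1496.375, 135.71875) = (128.90625, -11.60546875)
∂L/∂b at (128.90625, -11.60546875) = -306.234375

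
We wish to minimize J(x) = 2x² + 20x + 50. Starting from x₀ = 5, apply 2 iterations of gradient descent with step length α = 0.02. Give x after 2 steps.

3.464

J′(x) = 4x + 20
x₁ = 5 − 0.02·40 = 4.2
x₂ = 4.2 − 0.02·36.8 = 3.464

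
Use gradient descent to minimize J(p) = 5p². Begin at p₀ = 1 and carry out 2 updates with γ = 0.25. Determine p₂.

J′(p) = 10p
p₁ = 1 − 0.25·10 = -1.5
p₂ = -1.5 − 0.25·(-15) = 2.25

2.25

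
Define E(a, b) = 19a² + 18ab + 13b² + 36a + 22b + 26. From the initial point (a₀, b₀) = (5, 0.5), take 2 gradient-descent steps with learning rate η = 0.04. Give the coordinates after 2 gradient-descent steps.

∇E = (38a + 18b + 36, 18a + 26b + 22)
(a₁, b₁) = (5, 0.5) − 0.04·(235, 125) = (-4.4, -4.5)
(a₂, b₂) = (-4.4, -4.5) − 0.04·(-212.2, -174.2) = (4.088, 2.468)

(4.088, 2.468)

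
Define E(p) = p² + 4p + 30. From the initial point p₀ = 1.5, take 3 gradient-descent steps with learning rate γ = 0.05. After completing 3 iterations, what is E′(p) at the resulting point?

E′(p) = 2p + 4
Step 1: E′(1.5) = 7; p₁ = 1.5 − 0.05·7 = 1.15
Step 2: E′(1.15) = 6.3; p₂ = 1.15 − 0.05·6.3 = 0.835
Step 3: E′(0.835) = 5.67; p₃ = 0.835 − 0.05·5.67 = 0.5515
E′(p) at (0.5515) = 5.103

5.103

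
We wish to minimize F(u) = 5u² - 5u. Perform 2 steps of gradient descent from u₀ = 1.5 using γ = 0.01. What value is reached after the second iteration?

1.31

F′(u) = 10u - 5
u₁ = 1.5 − 0.01·10 = 1.4
u₂ = 1.4 − 0.01·9 = 1.31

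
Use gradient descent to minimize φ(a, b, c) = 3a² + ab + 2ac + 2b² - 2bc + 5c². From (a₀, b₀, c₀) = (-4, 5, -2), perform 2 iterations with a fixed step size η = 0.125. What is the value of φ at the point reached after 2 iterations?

9.6689453125

∇φ = (6a + b + 2c, a + 4b - 2c, 2a - 2b + 10c)
(a₁, b₁, c₁) = (-4, 5, -2) − 0.125·(-23, 20, -38) = (-1.125, 2.5, 2.75)
(a₂, b₂, c₂) = (-1.125, 2.5, 2.75) − 0.125·(1.25, 3.375, 20.25) = (-1.28125, 2.078125, 0.21875)
φ(-1.28125, 2.078125, 0.21875) = 9.6689453125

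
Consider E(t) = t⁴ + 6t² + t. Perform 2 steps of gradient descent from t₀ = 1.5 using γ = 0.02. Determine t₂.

E′(t) = 4t³ + 12t + 1
Step 1: E′(1.5) = 32.5; t₁ = 1.5 − 0.02·32.5 = 0.85
Step 2: E′(0.85) = 13.6565; t₂ = 0.85 − 0.02·13.6565 = 0.57687

0.57687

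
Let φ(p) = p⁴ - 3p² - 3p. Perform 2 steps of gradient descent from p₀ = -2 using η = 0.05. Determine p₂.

φ′(p) = 4p³ - 6p - 3
p₁ = -2 − 0.05·(-23) = -0.85
p₂ = -0.85 − 0.05·(-0.3565) = -0.832175

-0.832175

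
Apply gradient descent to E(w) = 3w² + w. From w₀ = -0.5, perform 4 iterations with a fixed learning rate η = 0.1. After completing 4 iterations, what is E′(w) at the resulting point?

-0.0512

E′(w) = 6w + 1
w₁ = -0.5 − 0.1·(-2) = -0.3
w₂ = -0.3 − 0.1·(-0.8) = -0.22
w₃ = -0.22 − 0.1·(-0.32) = -0.188
w₄ = -0.188 − 0.1·(-0.128) = -0.1752
E′(w) at (-0.1752) = -0.0512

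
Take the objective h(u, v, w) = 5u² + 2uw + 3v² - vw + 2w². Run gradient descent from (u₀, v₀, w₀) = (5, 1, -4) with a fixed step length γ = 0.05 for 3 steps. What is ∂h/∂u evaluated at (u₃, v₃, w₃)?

6.81775

∇h = (10u + 2w, 6v - w, 2u - v + 4w)
(u₁, v₁, w₁) = (5, 1, -4) − 0.05·(42, 10, -7) = (2.9, 0.5, -3.65)
(u₂, v₂, w₂) = (2.9, 0.5, -3.65) − 0.05·(21.7, 6.65, -9.3) = (1.815, 0.1675, -3.185)
(u₃, v₃, w₃) = (1.815, 0.1675, -3.185) − 0.05·(11.78, 4.19, -9.2775) = (1.226, -0.042, -2.721125)
∂h/∂u at (1.226, -0.042, -2.721125) = 6.81775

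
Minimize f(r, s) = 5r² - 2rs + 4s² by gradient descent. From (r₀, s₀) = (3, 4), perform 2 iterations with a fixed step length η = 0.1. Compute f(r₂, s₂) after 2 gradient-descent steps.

∇f = (10r - 2s, -2r + 8s)
Step 1: at (3, 4), ∇f = (22, 26) → (3, 4) − 0.1·(22, 26) = (0.8, 1.4)
Step 2: at (0.8, 1.4), ∇f = (5.2, 9.6) → (0.8, 1.4) − 0.1·(5.2, 9.6) = (0.28, 0.44)
f(0.28, 0.44) = 0.92

0.92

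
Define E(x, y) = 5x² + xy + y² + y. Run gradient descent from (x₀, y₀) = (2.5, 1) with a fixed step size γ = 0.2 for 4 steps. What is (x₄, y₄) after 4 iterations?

∇E = (10x + y, x + 2y + 1)
(x₁, y₁) = (2.5, 1) − 0.2·(26, 5.5) = (-2.7, -0.1)
(x₂, y₂) = (-2.7, -0.1) − 0.2·(-27.1, -1.9) = (2.72, 0.28)
(x₃, y₃) = (2.72, 0.28) − 0.2·(27.48, 4.28) = (-2.776, -0.576)
(x₄, y₄) = (-2.776, -0.576) − 0.2·(-28.336, -2.928) = (2.8912, 0.0096)

(2.8912, 0.0096)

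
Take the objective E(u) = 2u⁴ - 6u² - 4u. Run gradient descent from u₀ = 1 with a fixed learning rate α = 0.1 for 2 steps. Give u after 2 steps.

E′(u) = 8u³ - 12u - 4
Step 1: E′(1) = -8; u₁ = 1 − 0.1·(-8) = 1.8
Step 2: E′(1.8) = 21.056; u₂ = 1.8 − 0.1·21.056 = -0.3056

-0.3056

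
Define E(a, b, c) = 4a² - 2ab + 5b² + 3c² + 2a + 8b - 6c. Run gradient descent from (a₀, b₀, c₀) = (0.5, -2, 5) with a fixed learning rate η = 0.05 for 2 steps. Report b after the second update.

-1.075

∇E = (8a - 2b + 2, -2a + 10b + 8, 6c - 6)
Step 1: at (0.5, -2, 5), ∇E = (10, -13, 24) → (0.5, -2, 5) − 0.05·(10, -13, 24) = (0, -1.35, 3.8)
Step 2: at (0, -1.35, 3.8), ∇E = (4.7, -5.5, 16.8) → (0, -1.35, 3.8) − 0.05·(4.7, -5.5, 16.8) = (-0.235, -1.075, 2.96)
b = -1.075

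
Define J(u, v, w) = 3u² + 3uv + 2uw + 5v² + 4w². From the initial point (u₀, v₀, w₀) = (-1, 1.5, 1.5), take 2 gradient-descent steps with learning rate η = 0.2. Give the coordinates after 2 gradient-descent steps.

(1, 1.68, 0.82)

∇J = (6u + 3v + 2w, 3u + 10v, 2u + 8w)
(u₁, v₁, w₁) = (-1, 1.5, 1.5) − 0.2·(1.5, 12, 10) = (-1.3, -0.9, -0.5)
(u₂, v₂, w₂) = (-1.3, -0.9, -0.5) − 0.2·(-11.5, -12.9, -6.6) = (1, 1.68, 0.82)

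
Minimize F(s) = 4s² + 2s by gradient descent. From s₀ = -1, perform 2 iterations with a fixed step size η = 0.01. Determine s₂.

-0.8848

F′(s) = 8s + 2
s₁ = -1 − 0.01·(-6) = -0.94
s₂ = -0.94 − 0.01·(-5.52) = -0.8848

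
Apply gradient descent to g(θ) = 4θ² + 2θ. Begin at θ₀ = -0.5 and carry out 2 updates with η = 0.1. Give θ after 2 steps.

-0.26

g′(θ) = 8θ + 2
θ₁ = -0.5 − 0.1·(-2) = -0.3
θ₂ = -0.3 − 0.1·(-0.4) = -0.26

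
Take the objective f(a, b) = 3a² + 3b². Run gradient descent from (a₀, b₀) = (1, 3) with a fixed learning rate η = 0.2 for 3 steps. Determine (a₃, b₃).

∇f = (6a, 6b)
Step 1: at (1, 3), ∇f = (6, 18) → (1, 3) − 0.2·(6, 18) = (-0.2, -0.6)
Step 2: at (-0.2, -0.6), ∇f = (-1.2, -3.6) → (-0.2, -0.6) − 0.2·(-1.2, -3.6) = (0.04, 0.12)
Step 3: at (0.04, 0.12), ∇f = (0.24, 0.72) → (0.04, 0.12) − 0.2·(0.24, 0.72) = (-0.008, -0.024)

(-0.008, -0.024)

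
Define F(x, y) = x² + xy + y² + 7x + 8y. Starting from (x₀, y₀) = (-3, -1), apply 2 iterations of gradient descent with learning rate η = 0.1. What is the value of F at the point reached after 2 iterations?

∇F = (2x + y + 7, x + 2y + 8)
Step 1: at (-3, -1), ∇F = (0, 3) → (-3, -1) − 0.1·(0, 3) = (-3, -1.3)
Step 2: at (-3, -1.3), ∇F = (-0.3, 2.4) → (-3, -1.3) − 0.1·(-0.3, 2.4) = (-2.97, -1.54)
F(-2.97, -1.54) = -17.3437

-17.3437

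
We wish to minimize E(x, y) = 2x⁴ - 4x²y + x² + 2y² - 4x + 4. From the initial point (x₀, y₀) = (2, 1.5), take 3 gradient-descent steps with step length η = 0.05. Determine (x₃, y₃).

(0.5048, 1.288)

∇E = (8x³ - 8xy + 2x - 4, -4x² + 4y)
Step 1: at (2, 1.5), ∇E = (40, -10) → (2, 1.5) − 0.05·(40, -10) = (0, 2)
Step 2: at (0, 2), ∇E = (-4, 8) → (0, 2) − 0.05·(-4, 8) = (0.2, 1.6)
Step 3: at (0.2, 1.6), ∇E = (-6.096, 6.24) → (0.2, 1.6) − 0.05·(-6.096, 6.24) = (0.5048, 1.288)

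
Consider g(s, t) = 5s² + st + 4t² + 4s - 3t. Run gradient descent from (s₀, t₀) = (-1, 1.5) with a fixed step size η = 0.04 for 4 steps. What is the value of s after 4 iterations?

∇g = (10s + t + 4, s + 8t - 3)
(s₁, t₁) = (-1, 1.5) − 0.04·(-4.5, 8) = (-0.82, 1.18)
(s₂, t₂) = (-0.82, 1.18) − 0.04·(-3.02, 5.62) = (-0.6992, 0.9552)
(s₃, t₃) = (-0.6992, 0.9552) − 0.04·(-2.0368, 3.9424) = (-0.617728, 0.797504)
(s₄, t₄) = (-0.617728, 0.797504) − 0.04·(-1.379776, 2.762304) = (-0.56253696, 0.68701184)
s = -0.56253696

-0.56253696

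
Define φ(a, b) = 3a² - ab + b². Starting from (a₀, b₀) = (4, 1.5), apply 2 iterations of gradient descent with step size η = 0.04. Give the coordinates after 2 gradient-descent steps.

∇φ = (6a - b, -a + 2b)
Step 1: at (4, 1.5), ∇φ = (22.5, -1) → (4, 1.5) − 0.04·(22.5, -1) = (3.1, 1.54)
Step 2: at (3.1, 1.54), ∇φ = (17.06, -0.02) → (3.1, 1.54) − 0.04·(17.06, -0.02) = (2.4176, 1.5408)

(2.4176, 1.5408)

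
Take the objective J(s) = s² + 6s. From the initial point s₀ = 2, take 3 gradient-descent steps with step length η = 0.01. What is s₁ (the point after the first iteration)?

1.9

J′(s) = 2s + 6
s₁ = 2 − 0.01·10 = 1.9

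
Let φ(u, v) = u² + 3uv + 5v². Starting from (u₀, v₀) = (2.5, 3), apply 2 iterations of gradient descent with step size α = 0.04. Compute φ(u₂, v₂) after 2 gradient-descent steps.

∇φ = (2u + 3v, 3u + 10v)
(u₁, v₁) = (2.5, 3) − 0.04·(14, 37.5) = (1.94, 1.5)
(u₂, v₂) = (1.94, 1.5) − 0.04·(8.38, 20.82) = (1.6048, 0.6672)
φ(1.6048, 0.6672) = 8.01332992

8.01332992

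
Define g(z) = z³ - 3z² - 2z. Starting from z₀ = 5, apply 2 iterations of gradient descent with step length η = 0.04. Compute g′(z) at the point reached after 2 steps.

g′(z) = 3z² - 6z - 2
Step 1: g′(5) = 43; z₁ = 5 − 0.04·43 = 3.28
Step 2: g′(3.28) = 10.5952; z₂ = 3.28 − 0.04·10.5952 = 2.856192
g′(z) at (2.856192) = 5.336346222592

5.336346222592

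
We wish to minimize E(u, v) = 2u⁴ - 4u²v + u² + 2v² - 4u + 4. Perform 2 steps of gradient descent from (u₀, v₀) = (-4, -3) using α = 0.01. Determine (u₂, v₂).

(0.94992, -1.9568)

∇E = (8u³ - 8uv + 2u - 4, -4u² + 4v)
Step 1: at (-4, -3), ∇E = (-620, -76) → (-4, -3) − 0.01·(-620, -76) = (2.2, -2.24)
Step 2: at (2.2, -2.24), ∇E = (125.008, -28.32) → (2.2, -2.24) − 0.01·(125.008, -28.32) = (0.94992, -1.9568)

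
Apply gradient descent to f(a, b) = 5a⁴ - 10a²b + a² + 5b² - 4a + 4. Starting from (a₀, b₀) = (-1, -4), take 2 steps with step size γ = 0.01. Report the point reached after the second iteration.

(0.0567568, -3.14964)

∇f = (20a³ - 20ab + 2a - 4, -10a² + 10b)
(a₁, b₁) = (-1, -4) − 0.01·(-106, -50) = (0.06, -3.5)
(a₂, b₂) = (0.06, -3.5) − 0.01·(0.32432, -35.036) = (0.0567568, -3.14964)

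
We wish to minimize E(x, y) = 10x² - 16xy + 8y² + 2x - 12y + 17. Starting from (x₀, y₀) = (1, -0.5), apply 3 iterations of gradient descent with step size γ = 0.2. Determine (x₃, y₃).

∇E = (20x - 16y + 2, -16x + 16y - 12)
Step 1: at (1, -0.5), ∇E = (30, -36) → (1, -0.5) − 0.2·(30, -36) = (-5, 6.7)
Step 2: at (-5, 6.7), ∇E = (-205.2, 175.2) → (-5, 6.7) − 0.2·(-205.2, 175.2) = (36.04, -28.34)
Step 3: at (36.04, -28.34), ∇E = (1176.24, -1042.08) → (36.04, -28.34) − 0.2·(1176.24, -1042.08) = (-199.208, 180.076)

(-199.208, 180.076)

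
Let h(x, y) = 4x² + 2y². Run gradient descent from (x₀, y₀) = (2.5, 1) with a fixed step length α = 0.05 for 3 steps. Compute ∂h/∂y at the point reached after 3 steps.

∇h = (8x, 4y)
(x₁, y₁) = (2.5, 1) − 0.05·(20, 4) = (1.5, 0.8)
(x₂, y₂) = (1.5, 0.8) − 0.05·(12, 3.2) = (0.9, 0.64)
(x₃, y₃) = (0.9, 0.64) − 0.05·(7.2, 2.56) = (0.54, 0.512)
∂h/∂y at (0.54, 0.512) = 2.048

2.048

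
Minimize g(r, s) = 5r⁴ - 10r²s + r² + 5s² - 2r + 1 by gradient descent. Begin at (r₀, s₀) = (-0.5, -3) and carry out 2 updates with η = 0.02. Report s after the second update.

-1.87118

∇g = (20r³ - 20rs + 2r - 2, -10r² + 10s)
Step 1: at (-0.5, -3), ∇g = (-35.5, -32.5) → (-0.5, -3) − 0.02·(-35.5, -32.5) = (0.21, -2.35)
Step 2: at (0.21, -2.35), ∇g = (8.47522, -23.941) → (0.21, -2.35) − 0.02·(8.47522, -23.941) = (0.0404956, -1.87118)
s = -1.87118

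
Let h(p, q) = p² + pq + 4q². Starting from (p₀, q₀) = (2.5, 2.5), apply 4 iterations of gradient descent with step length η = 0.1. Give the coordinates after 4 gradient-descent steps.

∇h = (2p + q, p + 8q)
(p₁, q₁) = (2.5, 2.5) − 0.1·(7.5, 22.5) = (1.75, 0.25)
(p₂, q₂) = (1.75, 0.25) − 0.1·(3.75, 3.75) = (1.375, -0.125)
(p₃, q₃) = (1.375, -0.125) − 0.1·(2.625, 0.375) = (1.1125, -0.1625)
(p₄, q₄) = (1.1125, -0.1625) − 0.1·(2.0625, -0.1875) = (0.90625, -0.14375)

(0.90625, -0.14375)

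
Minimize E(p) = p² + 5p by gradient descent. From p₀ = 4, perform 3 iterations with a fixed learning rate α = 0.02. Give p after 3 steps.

E′(p) = 2p + 5
p₁ = 4 − 0.02·13 = 3.74
p₂ = 3.74 − 0.02·12.48 = 3.4904
p₃ = 3.4904 − 0.02·11.9808 = 3.250784

3.250784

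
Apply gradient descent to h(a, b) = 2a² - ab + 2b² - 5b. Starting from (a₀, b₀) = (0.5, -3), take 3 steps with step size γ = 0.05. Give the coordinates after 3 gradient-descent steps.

(0.003125, -0.8953125)

∇h = (4a - b, -a + 4b - 5)
Step 1: at (0.5, -3), ∇h = (5, -17.5) → (0.5, -3) − 0.05·(5, -17.5) = (0.25, -2.125)
Step 2: at (0.25, -2.125), ∇h = (3.125, -13.75) → (0.25, -2.125) − 0.05·(3.125, -13.75) = (0.09375, -1.4375)
Step 3: at (0.09375, -1.4375), ∇h = (1.8125, -10.84375) → (0.09375, -1.4375) − 0.05·(1.8125, -10.84375) = (0.003125, -0.8953125)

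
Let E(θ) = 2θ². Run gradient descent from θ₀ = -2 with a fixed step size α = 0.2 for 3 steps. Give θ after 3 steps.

-0.016

E′(θ) = 4θ
θ₁ = -2 − 0.2·(-8) = -0.4
θ₂ = -0.4 − 0.2·(-1.6) = -0.08
θ₃ = -0.08 − 0.2·(-0.32) = -0.016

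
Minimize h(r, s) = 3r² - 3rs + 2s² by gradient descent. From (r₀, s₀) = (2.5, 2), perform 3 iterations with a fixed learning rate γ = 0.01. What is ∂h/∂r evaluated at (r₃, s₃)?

7.5388875

∇h = (6r - 3s, -3r + 4s)
Step 1: at (2.5, 2), ∇h = (9, 0.5) → (2.5, 2) − 0.01·(9, 0.5) = (2.41, 1.995)
Step 2: at (2.41, 1.995), ∇h = (8.475, 0.75) → (2.41, 1.995) − 0.01·(8.475, 0.75) = (2.32525, 1.9875)
Step 3: at (2.32525, 1.9875), ∇h = (7.989, 0.97425) → (2.32525, 1.9875) − 0.01·(7.989, 0.97425) = (2.24536, 1.9777575)
∂h/∂r at (2.24536, 1.9777575) = 7.5388875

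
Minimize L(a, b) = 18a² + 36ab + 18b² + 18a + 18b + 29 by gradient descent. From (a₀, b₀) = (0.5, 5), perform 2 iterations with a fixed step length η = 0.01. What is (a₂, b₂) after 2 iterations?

∇L = (36a + 36b + 18, 36a + 36b + 18)
Step 1: at (0.5, 5), ∇L = (216, 216) → (0.5, 5) − 0.01·(216, 216) = (-1.66, 2.84)
Step 2: at (-1.66, 2.84), ∇L = (60.48, 60.48) → (-1.66, 2.84) − 0.01·(60.48, 60.48) = (-2.2648, 2.2352)

(-2.2648, 2.2352)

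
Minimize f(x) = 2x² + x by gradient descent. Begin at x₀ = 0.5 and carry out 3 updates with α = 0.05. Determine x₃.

0.134

f′(x) = 4x + 1
x₁ = 0.5 − 0.05·3 = 0.35
x₂ = 0.35 − 0.05·2.4 = 0.23
x₃ = 0.23 − 0.05·1.92 = 0.134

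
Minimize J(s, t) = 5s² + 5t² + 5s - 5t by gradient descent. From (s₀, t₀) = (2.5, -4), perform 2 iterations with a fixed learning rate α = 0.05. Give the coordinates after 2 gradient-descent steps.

(0.25, -0.625)

∇J = (10s + 5, 10t - 5)
Step 1: at (2.5, -4), ∇J = (30, -45) → (2.5, -4) − 0.05·(30, -45) = (1, -1.75)
Step 2: at (1, -1.75), ∇J = (15, -22.5) → (1, -1.75) − 0.05·(15, -22.5) = (0.25, -0.625)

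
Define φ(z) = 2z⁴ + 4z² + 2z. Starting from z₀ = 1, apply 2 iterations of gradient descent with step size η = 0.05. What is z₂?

φ′(z) = 8z³ + 8z + 2
z₁ = 1 − 0.05·18 = 0.1
z₂ = 0.1 − 0.05·2.808 = -0.0404

-0.0404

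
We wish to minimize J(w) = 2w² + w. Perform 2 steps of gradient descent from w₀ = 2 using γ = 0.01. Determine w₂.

1.8236

J′(w) = 4w + 1
w₁ = 2 − 0.01·9 = 1.91
w₂ = 1.91 − 0.01·8.64 = 1.8236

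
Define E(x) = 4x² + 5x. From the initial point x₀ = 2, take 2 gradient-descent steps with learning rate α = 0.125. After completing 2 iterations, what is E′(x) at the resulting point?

E′(x) = 8x + 5
x₁ = 2 − 0.125·21 = -0.625
x₂ = -0.625 − 0.125·0 = -0.625
E′(x) at (-0.625) = 0

0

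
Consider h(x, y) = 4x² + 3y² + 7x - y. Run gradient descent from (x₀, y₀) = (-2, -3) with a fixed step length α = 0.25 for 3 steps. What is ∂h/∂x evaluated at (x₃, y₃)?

∇h = (8x + 7, 6y - 1)
Step 1: at (-2, -3), ∇h = (-9, -19) → (-2, -3) − 0.25·(-9, -19) = (0.25, 1.75)
Step 2: at (0.25, 1.75), ∇h = (9, 9.5) → (0.25, 1.75) − 0.25·(9, 9.5) = (-2, -0.625)
Step 3: at (-2, -0.625), ∇h = (-9, -4.75) → (-2, -0.625) − 0.25·(-9, -4.75) = (0.25, 0.5625)
∂h/∂x at (0.25, 0.5625) = 9

9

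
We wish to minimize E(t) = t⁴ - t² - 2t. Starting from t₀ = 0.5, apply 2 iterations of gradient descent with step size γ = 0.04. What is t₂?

E′(t) = 4t³ - 2t - 2
t₁ = 0.5 − 0.04·(-2.5) = 0.6
t₂ = 0.6 − 0.04·(-2.336) = 0.69344

0.69344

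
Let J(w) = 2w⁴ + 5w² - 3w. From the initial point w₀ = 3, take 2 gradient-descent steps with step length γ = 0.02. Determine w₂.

J′(w) = 8w³ + 10w - 3
Step 1: J′(3) = 243; w₁ = 3 − 0.02·243 = -1.86
Step 2: J′(-1.86) = -73.078848; w₂ = -1.86 − 0.02·(-73.078848) = -0.39842304

-0.39842304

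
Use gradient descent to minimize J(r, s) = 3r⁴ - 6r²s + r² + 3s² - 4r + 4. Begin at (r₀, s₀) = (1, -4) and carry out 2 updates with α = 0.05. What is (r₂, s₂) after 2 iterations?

(5.4554, -0.667)

∇J = (12r³ - 12rs + 2r - 4, -6r² + 6s)
(r₁, s₁) = (1, -4) − 0.05·(58, -30) = (-1.9, -2.5)
(r₂, s₂) = (-1.9, -2.5) − 0.05·(-147.108, -36.66) = (5.4554, -0.667)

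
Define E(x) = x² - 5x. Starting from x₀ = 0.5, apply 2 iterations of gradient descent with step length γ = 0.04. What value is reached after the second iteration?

E′(x) = 2x - 5
x₁ = 0.5 − 0.04·(-4) = 0.66
x₂ = 0.66 − 0.04·(-3.68) = 0.8072

0.8072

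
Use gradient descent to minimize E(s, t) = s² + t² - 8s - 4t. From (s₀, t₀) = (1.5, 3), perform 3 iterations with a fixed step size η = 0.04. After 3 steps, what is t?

2.778688

∇E = (2s - 8, 2t - 4)
(s₁, t₁) = (1.5, 3) − 0.04·(-5, 2) = (1.7, 2.92)
(s₂, t₂) = (1.7, 2.92) − 0.04·(-4.6, 1.84) = (1.884, 2.8464)
(s₃, t₃) = (1.884, 2.8464) − 0.04·(-4.232, 1.6928) = (2.05328, 2.778688)
t = 2.778688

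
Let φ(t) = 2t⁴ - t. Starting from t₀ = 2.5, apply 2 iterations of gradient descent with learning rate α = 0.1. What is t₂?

φ′(t) = 8t³ - 1
Step 1: φ′(2.5) = 124; t₁ = 2.5 − 0.1·124 = -9.9
Step 2: φ′(-9.9) = -7763.392; t₂ = -9.9 − 0.1·(-7763.392) = 766.4392

766.4392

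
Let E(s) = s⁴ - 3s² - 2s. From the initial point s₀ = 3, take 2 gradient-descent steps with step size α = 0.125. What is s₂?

E′(s) = 4s³ - 6s - 2
Step 1: E′(3) = 88; s₁ = 3 − 0.125·88 = -8
Step 2: E′(-8) = -2002; s₂ = -8 − 0.125·(-2002) = 242.25

242.25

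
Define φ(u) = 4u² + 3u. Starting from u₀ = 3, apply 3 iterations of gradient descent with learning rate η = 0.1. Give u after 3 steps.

-0.348

φ′(u) = 8u + 3
u₁ = 3 − 0.1·27 = 0.3
u₂ = 0.3 − 0.1·5.4 = -0.24
u₃ = -0.24 − 0.1·1.08 = -0.348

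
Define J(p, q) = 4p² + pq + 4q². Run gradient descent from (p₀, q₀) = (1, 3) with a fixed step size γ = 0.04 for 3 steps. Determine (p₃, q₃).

∇J = (8p + q, p + 8q)
Step 1: at (1, 3), ∇J = (11, 25) → (1, 3) − 0.04·(11, 25) = (0.56, 2)
Step 2: at (0.56, 2), ∇J = (6.48, 16.56) → (0.56, 2) − 0.04·(6.48, 16.56) = (0.3008, 1.3376)
Step 3: at (0.3008, 1.3376), ∇J = (3.744, 11.0016) → (0.3008, 1.3376) − 0.04·(3.744, 11.0016) = (0.15104, 0.897536)

(0.15104, 0.897536)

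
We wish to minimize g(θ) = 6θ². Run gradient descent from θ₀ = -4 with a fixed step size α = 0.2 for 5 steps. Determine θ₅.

g′(θ) = 12θ
Step 1: g′(-4) = -48; θ₁ = -4 − 0.2·(-48) = 5.6
Step 2: g′(5.6) = 67.2; θ₂ = 5.6 − 0.2·67.2 = -7.84
Step 3: g′(-7.84) = -94.08; θ₃ = -7.84 − 0.2·(-94.08) = 10.976
Step 4: g′(10.976) = 131.712; θ₄ = 10.976 − 0.2·131.712 = -15.3664
Step 5: g′(-15.3664) = -184.3968; θ₅ = -15.3664 − 0.2·(-184.3968) = 21.51296

21.51296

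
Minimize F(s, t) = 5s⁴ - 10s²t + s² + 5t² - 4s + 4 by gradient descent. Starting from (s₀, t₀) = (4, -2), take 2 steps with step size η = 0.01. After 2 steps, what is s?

217.8050368

∇F = (20s³ - 20st + 2s - 4, -10s² + 10t)
(s₁, t₁) = (4, -2) − 0.01·(1444, -180) = (-10.44, -0.2)
(s₂, t₂) = (-10.44, -0.2) − 0.01·(-22824.50368, -1091.936) = (217.8050368, 10.71936)
s = 217.8050368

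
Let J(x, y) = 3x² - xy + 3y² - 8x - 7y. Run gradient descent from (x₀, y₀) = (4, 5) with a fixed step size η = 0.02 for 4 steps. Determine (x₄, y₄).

(3.22715248, 3.70944752)

∇J = (6x - y - 8, -x + 6y - 7)
(x₁, y₁) = (4, 5) − 0.02·(11, 19) = (3.78, 4.62)
(x₂, y₂) = (3.78, 4.62) − 0.02·(10.06, 16.94) = (3.5788, 4.2812)
(x₃, y₃) = (3.5788, 4.2812) − 0.02·(9.1916, 15.1084) = (3.394968, 3.979032)
(x₄, y₄) = (3.394968, 3.979032) − 0.02·(8.390776, 13.479224) = (3.22715248, 3.70944752)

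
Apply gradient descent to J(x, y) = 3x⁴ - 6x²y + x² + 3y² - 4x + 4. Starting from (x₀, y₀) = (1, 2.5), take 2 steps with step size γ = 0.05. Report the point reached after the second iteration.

∇J = (12x³ - 12xy + 2x - 4, -6x² + 6y)
Step 1: at (1, 2.5), ∇J = (-20, 9) → (1, 2.5) − 0.05·(-20, 9) = (2, 2.05)
Step 2: at (2, 2.05), ∇J = (46.8, -11.7) → (2, 2.05) − 0.05·(46.8, -11.7) = (-0.34, 2.635)

(-0.34, 2.635)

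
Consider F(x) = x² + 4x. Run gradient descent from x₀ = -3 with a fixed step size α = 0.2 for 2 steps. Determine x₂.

F′(x) = 2x + 4
x₁ = -3 − 0.2·(-2) = -2.6
x₂ = -2.6 − 0.2·(-1.2) = -2.36

-2.36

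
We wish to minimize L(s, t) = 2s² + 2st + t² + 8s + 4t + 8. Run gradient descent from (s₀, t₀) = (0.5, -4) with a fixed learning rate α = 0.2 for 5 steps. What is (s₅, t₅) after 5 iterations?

(-0.9176, -1.75136)

∇L = (4s + 2t + 8, 2s + 2t + 4)
Step 1: at (0.5, -4), ∇L = (2, -3) → (0.5, -4) − 0.2·(2, -3) = (0.1, -3.4)
Step 2: at (0.1, -3.4), ∇L = (1.6, -2.6) → (0.1, -3.4) − 0.2·(1.6, -2.6) = (-0.22, -2.88)
Step 3: at (-0.22, -2.88), ∇L = (1.36, -2.2) → (-0.22, -2.88) − 0.2·(1.36, -2.2) = (-0.492, -2.44)
Step 4: at (-0.492, -2.44), ∇L = (1.152, -1.864) → (-0.492, -2.44) − 0.2·(1.152, -1.864) = (-0.7224, -2.0672)
Step 5: at (-0.7224, -2.0672), ∇L = (0.976, -1.5792) → (-0.7224, -2.0672) − 0.2·(0.976, -1.5792) = (-0.9176, -1.75136)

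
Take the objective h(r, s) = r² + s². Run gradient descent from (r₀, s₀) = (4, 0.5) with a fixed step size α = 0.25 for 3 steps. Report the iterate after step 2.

(1, 0.125)

∇h = (2r, 2s)
(r₁, s₁) = (4, 0.5) − 0.25·(8, 1) = (2, 0.25)
(r₂, s₂) = (2, 0.25) − 0.25·(4, 0.5) = (1, 0.125)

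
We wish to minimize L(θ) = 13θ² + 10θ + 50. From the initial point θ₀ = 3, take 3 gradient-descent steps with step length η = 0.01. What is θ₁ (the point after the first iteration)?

L′(θ) = 26θ + 10
θ₁ = 3 − 0.01·88 = 2.12

2.12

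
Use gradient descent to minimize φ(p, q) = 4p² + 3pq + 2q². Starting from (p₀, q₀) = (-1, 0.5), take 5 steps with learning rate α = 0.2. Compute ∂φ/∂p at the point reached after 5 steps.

3.58656

∇φ = (8p + 3q, 3p + 4q)
(p₁, q₁) = (-1, 0.5) − 0.2·(-6.5, -1) = (0.3, 0.7)
(p₂, q₂) = (0.3, 0.7) − 0.2·(4.5, 3.7) = (-0.6, -0.04)
(p₃, q₃) = (-0.6, -0.04) − 0.2·(-4.92, -1.96) = (0.384, 0.352)
(p₄, q₄) = (0.384, 0.352) − 0.2·(4.128, 2.56) = (-0.4416, -0.16)
(p₅, q₅) = (-0.4416, -0.16) − 0.2·(-4.0128, -1.9648) = (0.36096, 0.23296)
∂φ/∂p at (0.36096, 0.23296) = 3.58656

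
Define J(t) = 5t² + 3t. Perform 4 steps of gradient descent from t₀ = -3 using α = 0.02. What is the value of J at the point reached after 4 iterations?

5.665295232

J′(t) = 10t + 3
t₁ = -3 − 0.02·(-27) = -2.46
t₂ = -2.46 − 0.02·(-21.6) = -2.028
t₃ = -2.028 − 0.02·(-17.28) = -1.6824
t₄ = -1.6824 − 0.02·(-13.824) = -1.40592
J(-1.40592) = 5.665295232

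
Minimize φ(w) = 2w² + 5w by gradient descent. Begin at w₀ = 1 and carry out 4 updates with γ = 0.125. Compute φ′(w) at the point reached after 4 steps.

0.5625

φ′(w) = 4w + 5
Step 1: φ′(1) = 9; w₁ = 1 − 0.125·9 = -0.125
Step 2: φ′(-0.125) = 4.5; w₂ = -0.125 − 0.125·4.5 = -0.6875
Step 3: φ′(-0.6875) = 2.25; w₃ = -0.6875 − 0.125·2.25 = -0.96875
Step 4: φ′(-0.96875) = 1.125; w₄ = -0.96875 − 0.125·1.125 = -1.109375
φ′(w) at (-1.109375) = 0.5625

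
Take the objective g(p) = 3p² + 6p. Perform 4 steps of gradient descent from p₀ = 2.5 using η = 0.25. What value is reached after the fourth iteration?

-0.78125

g′(p) = 6p + 6
p₁ = 2.5 − 0.25·21 = -2.75
p₂ = -2.75 − 0.25·(-10.5) = -0.125
p₃ = -0.125 − 0.25·5.25 = -1.4375
p₄ = -1.4375 − 0.25·(-2.625) = -0.78125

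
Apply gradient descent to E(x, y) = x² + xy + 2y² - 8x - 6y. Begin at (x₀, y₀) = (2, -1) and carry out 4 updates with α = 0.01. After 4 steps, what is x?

2.18948888

∇E = (2x + y - 8, x + 4y - 6)
(x₁, y₁) = (2, -1) − 0.01·(-5, -8) = (2.05, -0.92)
(x₂, y₂) = (2.05, -0.92) − 0.01·(-4.82, -7.63) = (2.0982, -0.8437)
(x₃, y₃) = (2.0982, -0.8437) − 0.01·(-4.6473, -7.2766) = (2.144673, -0.770934)
(x₄, y₄) = (2.144673, -0.770934) − 0.01·(-4.481588, -6.939063) = (2.18948888, -0.70154337)
x = 2.18948888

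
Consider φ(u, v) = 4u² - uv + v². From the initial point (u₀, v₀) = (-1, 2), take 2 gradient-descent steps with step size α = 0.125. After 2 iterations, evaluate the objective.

1.064453125

∇φ = (8u - v, -u + 2v)
Step 1: at (-1, 2), ∇φ = (-10, 5) → (-1, 2) − 0.125·(-10, 5) = (0.25, 1.375)
Step 2: at (0.25, 1.375), ∇φ = (0.625, 2.5) → (0.25, 1.375) − 0.125·(0.625, 2.5) = (0.171875, 1.0625)
φ(0.171875, 1.0625) = 1.064453125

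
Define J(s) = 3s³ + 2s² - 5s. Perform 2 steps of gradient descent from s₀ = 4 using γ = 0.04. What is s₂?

-3.3904

J′(s) = 9s² + 4s - 5
Step 1: J′(4) = 155; s₁ = 4 − 0.04·155 = -2.2
Step 2: J′(-2.2) = 29.76; s₂ = -2.2 − 0.04·29.76 = -3.3904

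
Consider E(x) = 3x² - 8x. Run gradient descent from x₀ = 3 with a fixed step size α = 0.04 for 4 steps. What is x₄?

E′(x) = 6x - 8
x₁ = 3 − 0.04·10 = 2.6
x₂ = 2.6 − 0.04·7.6 = 2.296
x₃ = 2.296 − 0.04·5.776 = 2.06496
x₄ = 2.06496 − 0.04·4.38976 = 1.8893696

1.8893696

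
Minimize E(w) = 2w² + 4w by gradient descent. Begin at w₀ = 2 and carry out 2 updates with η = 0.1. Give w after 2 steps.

0.08

E′(w) = 4w + 4
Step 1: E′(2) = 12; w₁ = 2 − 0.1·12 = 0.8
Step 2: E′(0.8) = 7.2; w₂ = 0.8 − 0.1·7.2 = 0.08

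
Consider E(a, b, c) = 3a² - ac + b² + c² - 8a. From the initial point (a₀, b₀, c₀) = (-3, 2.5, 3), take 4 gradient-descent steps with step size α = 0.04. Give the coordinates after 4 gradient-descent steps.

∇E = (6a - c - 8, 2b, -a + 2c)
Step 1: at (-3, 2.5, 3), ∇E = (-29, 5, 9) → (-3, 2.5, 3) − 0.04·(-29, 5, 9) = (-1.84, 2.3, 2.64)
Step 2: at (-1.84, 2.3, 2.64), ∇E = (-21.68, 4.6, 7.12) → (-1.84, 2.3, 2.64) − 0.04·(-21.68, 4.6, 7.12) = (-0.9728, 2.116, 2.3552)
Step 3: at (-0.9728, 2.116, 2.3552), ∇E = (-16.192, 4.232, 5.6832) → (-0.9728, 2.116, 2.3552) − 0.04·(-16.192, 4.232, 5.6832) = (-0.32512, 1.94672, 2.127872)
Step 4: at (-0.32512, 1.94672, 2.127872), ∇E = (-12.078592, 3.89344, 4.580864) → (-0.32512, 1.94672, 2.127872) − 0.04·(-12.078592, 3.89344, 4.580864) = (0.15802368, 1.7909824, 1.94463744)

(0.15802368, 1.7909824, 1.94463744)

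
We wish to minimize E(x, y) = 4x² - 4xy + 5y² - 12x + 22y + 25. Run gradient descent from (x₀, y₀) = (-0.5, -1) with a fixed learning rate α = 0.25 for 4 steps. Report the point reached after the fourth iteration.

(-22.875, 27.9375)

∇E = (8x - 4y - 12, -4x + 10y + 22)
(x₁, y₁) = (-0.5, -1) − 0.25·(-12, 14) = (2.5, -4.5)
(x₂, y₂) = (2.5, -4.5) − 0.25·(26, -33) = (-4, 3.75)
(x₃, y₃) = (-4, 3.75) − 0.25·(-59, 75.5) = (10.75, -15.125)
(x₄, y₄) = (10.75, -15.125) − 0.25·(134.5, -172.25) = (-22.875, 27.9375)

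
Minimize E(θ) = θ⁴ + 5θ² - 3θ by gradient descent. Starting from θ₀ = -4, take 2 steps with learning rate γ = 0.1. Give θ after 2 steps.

-6949.2916

E′(θ) = 4θ³ + 10θ - 3
Step 1: E′(-4) = -299; θ₁ = -4 − 0.1·(-299) = 25.9
Step 2: E′(25.9) = 69751.916; θ₂ = 25.9 − 0.1·69751.916 = -6949.2916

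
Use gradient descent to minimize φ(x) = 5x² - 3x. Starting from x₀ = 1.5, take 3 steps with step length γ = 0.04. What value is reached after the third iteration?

φ′(x) = 10x - 3
x₁ = 1.5 − 0.04·12 = 1.02
x₂ = 1.02 − 0.04·7.2 = 0.732
x₃ = 0.732 − 0.04·4.32 = 0.5592

0.5592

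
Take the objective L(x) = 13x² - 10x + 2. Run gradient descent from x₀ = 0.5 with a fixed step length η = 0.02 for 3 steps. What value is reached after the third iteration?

0.397376

L′(x) = 26x - 10
x₁ = 0.5 − 0.02·3 = 0.44
x₂ = 0.44 − 0.02·1.44 = 0.4112
x₃ = 0.4112 − 0.02·0.6912 = 0.397376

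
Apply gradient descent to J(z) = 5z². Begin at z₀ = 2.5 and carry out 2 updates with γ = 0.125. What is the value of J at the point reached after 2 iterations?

J′(z) = 10z
Step 1: J′(2.5) = 25; z₁ = 2.5 − 0.125·25 = -0.625
Step 2: J′(-0.625) = -6.25; z₂ = -0.625 − 0.125·(-6.25) = 0.15625
J(0.15625) = 0.1220703125

0.1220703125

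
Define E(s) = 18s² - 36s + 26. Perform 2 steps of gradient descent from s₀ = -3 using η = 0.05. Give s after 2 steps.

E′(s) = 36s - 36
Step 1: E′(-3) = -144; s₁ = -3 − 0.05·(-144) = 4.2
Step 2: E′(4.2) = 115.2; s₂ = 4.2 − 0.05·115.2 = -1.56

-1.56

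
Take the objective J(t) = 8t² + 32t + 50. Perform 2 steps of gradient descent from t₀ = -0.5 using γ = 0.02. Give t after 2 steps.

J′(t) = 16t + 32
Step 1: J′(-0.5) = 24; t₁ = -0.5 − 0.02·24 = -0.98
Step 2: J′(-0.98) = 16.32; t₂ = -0.98 − 0.02·16.32 = -1.3064

-1.3064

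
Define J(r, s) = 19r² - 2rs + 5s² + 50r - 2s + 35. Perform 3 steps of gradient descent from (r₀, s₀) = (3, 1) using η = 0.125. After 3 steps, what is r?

-227.15625

∇J = (38r - 2s + 50, -2r + 10s - 2)
Step 1: at (3, 1), ∇J = (162, 2) → (3, 1) − 0.125·(162, 2) = (-17.25, 0.75)
Step 2: at (-17.25, 0.75), ∇J = (-607, 40) → (-17.25, 0.75) − 0.125·(-607, 40) = (58.625, -4.25)
Step 3: at (58.625, -4.25), ∇J = (2286.25, -161.75) → (58.625, -4.25) − 0.125·(2286.25, -161.75) = (-227.15625, 15.96875)
r = -227.15625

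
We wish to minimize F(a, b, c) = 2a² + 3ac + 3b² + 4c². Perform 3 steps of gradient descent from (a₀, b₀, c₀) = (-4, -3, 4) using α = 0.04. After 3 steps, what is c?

∇F = (4a + 3c, 6b, 3a + 8c)
Step 1: at (-4, -3, 4), ∇F = (-4, -18, 20) → (-4, -3, 4) − 0.04·(-4, -18, 20) = (-3.84, -2.28, 3.2)
Step 2: at (-3.84, -2.28, 3.2), ∇F = (-5.76, -13.68, 14.08) → (-3.84, -2.28, 3.2) − 0.04·(-5.76, -13.68, 14.08) = (-3.6096, -1.7328, 2.6368)
Step 3: at (-3.6096, -1.7328, 2.6368), ∇F = (-6.528, -10.3968, 10.2656) → (-3.6096, -1.7328, 2.6368) − 0.04·(-6.528, -10.3968, 10.2656) = (-3.34848, -1.316928, 2.226176)
c = 2.226176

2.226176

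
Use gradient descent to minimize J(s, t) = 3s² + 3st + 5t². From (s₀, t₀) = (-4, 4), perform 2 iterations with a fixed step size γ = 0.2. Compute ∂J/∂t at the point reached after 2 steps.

29.44

∇J = (6s + 3t, 3s + 10t)
(s₁, t₁) = (-4, 4) − 0.2·(-12, 28) = (-1.6, -1.6)
(s₂, t₂) = (-1.6, -1.6) − 0.2·(-14.4, -20.8) = (1.28, 2.56)
∂J/∂t at (1.28, 2.56) = 29.44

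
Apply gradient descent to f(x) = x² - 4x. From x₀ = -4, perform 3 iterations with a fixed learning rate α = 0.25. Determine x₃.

1.25

f′(x) = 2x - 4
x₁ = -4 − 0.25·(-12) = -1
x₂ = -1 − 0.25·(-6) = 0.5
x₃ = 0.5 − 0.25·(-3) = 1.25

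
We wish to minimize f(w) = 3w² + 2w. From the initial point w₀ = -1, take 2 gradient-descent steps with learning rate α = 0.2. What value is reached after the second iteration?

-0.36

f′(w) = 6w + 2
Step 1: f′(-1) = -4; w₁ = -1 − 0.2·(-4) = -0.2
Step 2: f′(-0.2) = 0.8; w₂ = -0.2 − 0.2·0.8 = -0.36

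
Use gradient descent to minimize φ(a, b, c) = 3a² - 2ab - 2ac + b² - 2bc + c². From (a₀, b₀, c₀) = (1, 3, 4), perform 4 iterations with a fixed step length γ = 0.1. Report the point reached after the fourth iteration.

∇φ = (6a - 2b - 2c, -2a + 2b - 2c, -2a - 2b + 2c)
(a₁, b₁, c₁) = (1, 3, 4) − 0.1·(-8, -4, 0) = (1.8, 3.4, 4)
(a₂, b₂, c₂) = (1.8, 3.4, 4) − 0.1·(-4, -4.8, -2.4) = (2.2, 3.88, 4.24)
(a₃, b₃, c₃) = (2.2, 3.88, 4.24) − 0.1·(-3.04, -5.12, -3.68) = (2.504, 4.392, 4.608)
(a₄, b₄, c₄) = (2.504, 4.392, 4.608) − 0.1·(-2.976, -5.44, -4.576) = (2.8016, 4.936, 5.0656)

(2.8016, 4.936, 5.0656)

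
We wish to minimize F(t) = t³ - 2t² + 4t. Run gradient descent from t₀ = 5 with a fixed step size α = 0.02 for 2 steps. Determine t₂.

3.170056

F′(t) = 3t² - 4t + 4
Step 1: F′(5) = 59; t₁ = 5 − 0.02·59 = 3.82
Step 2: F′(3.82) = 32.4972; t₂ = 3.82 − 0.02·32.4972 = 3.170056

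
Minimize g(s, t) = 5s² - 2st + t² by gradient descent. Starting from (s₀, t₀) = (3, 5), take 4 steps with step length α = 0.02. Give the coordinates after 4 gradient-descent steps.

∇g = (10s - 2t, -2s + 2t)
Step 1: at (3, 5), ∇g = (20, 4) → (3, 5) − 0.02·(20, 4) = (2.6, 4.92)
Step 2: at (2.6, 4.92), ∇g = (16.16, 4.64) → (2.6, 4.92) − 0.02·(16.16, 4.64) = (2.2768, 4.8272)
Step 3: at (2.2768, 4.8272), ∇g = (13.1136, 5.1008) → (2.2768, 4.8272) − 0.02·(13.1136, 5.1008) = (2.014528, 4.725184)
Step 4: at (2.014528, 4.725184), ∇g = (10.694912, 5.421312) → (2.014528, 4.725184) − 0.02·(10.694912, 5.421312) = (1.80062976, 4.61675776)

(1.80062976, 4.61675776)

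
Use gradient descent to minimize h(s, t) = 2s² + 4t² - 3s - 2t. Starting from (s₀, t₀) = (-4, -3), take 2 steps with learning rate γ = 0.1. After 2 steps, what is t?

0.12

∇h = (4s - 3, 8t - 2)
Step 1: at (-4, -3), ∇h = (-19, -26) → (-4, -3) − 0.1·(-19, -26) = (-2.1, -0.4)
Step 2: at (-2.1, -0.4), ∇h = (-11.4, -5.2) → (-2.1, -0.4) − 0.1·(-11.4, -5.2) = (-0.96, 0.12)
t = 0.12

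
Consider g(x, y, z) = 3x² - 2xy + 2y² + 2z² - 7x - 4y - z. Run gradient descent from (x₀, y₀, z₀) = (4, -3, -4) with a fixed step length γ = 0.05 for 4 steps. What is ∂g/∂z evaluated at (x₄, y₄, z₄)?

∇g = (6x - 2y - 7, -2x + 4y - 4, 4z - 1)
Step 1: at (4, -3, -4), ∇g = (23, -24, -17) → (4, -3, -4) − 0.05·(23, -24, -17) = (2.85, -1.8, -3.15)
Step 2: at (2.85, -1.8, -3.15), ∇g = (13.7, -16.9, -13.6) → (2.85, -1.8, -3.15) − 0.05·(13.7, -16.9, -13.6) = (2.165, -0.955, -2.47)
Step 3: at (2.165, -0.955, -2.47), ∇g = (7.9, -12.15, -10.88) → (2.165, -0.955, -2.47) − 0.05·(7.9, -12.15, -10.88) = (1.77, -0.3475, -1.926)
Step 4: at (1.77, -0.3475, -1.926), ∇g = (4.315, -8.93, -8.704) → (1.77, -0.3475, -1.926) − 0.05·(4.315, -8.93, -8.704) = (1.55425, 0.099, -1.4908)
∂g/∂z at (1.55425, 0.099, -1.4908) = -6.9632

-6.9632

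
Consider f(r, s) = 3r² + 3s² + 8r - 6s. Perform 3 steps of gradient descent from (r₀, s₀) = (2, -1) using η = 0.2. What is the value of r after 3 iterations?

-1.36

∇f = (6r + 8, 6s - 6)
Step 1: at (2, -1), ∇f = (20, -12) → (2, -1) − 0.2·(20, -12) = (-2, 1.4)
Step 2: at (-2, 1.4), ∇f = (-4, 2.4) → (-2, 1.4) − 0.2·(-4, 2.4) = (-1.2, 0.92)
Step 3: at (-1.2, 0.92), ∇f = (0.8, -0.48) → (-1.2, 0.92) − 0.2·(0.8, -0.48) = (-1.36, 1.016)
r = -1.36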